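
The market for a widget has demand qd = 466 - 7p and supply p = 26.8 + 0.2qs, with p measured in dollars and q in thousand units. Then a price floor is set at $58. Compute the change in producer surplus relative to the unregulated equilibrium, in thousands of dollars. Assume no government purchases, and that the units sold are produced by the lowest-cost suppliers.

166.4

Rearranging supply gives qs = 5p - 134. Equilibrium: 466 - 7p = 5p - 134, so 600 = 12p and p* = 50, q* = 116.
Since 58 > 50, the floor is binding.
At p = 58: qd = 466 - 7·58 = 60 and qs = 5·58 - 134 = 156.
Producer surplus without the control is ½ · (50 - 26.8) · 116 = 1345.6.
With the floor, 60 units are sold at 58. The supply price at q = 60 is 38.8, so PS = ½ · [(58 - 26.8) + (58 - 38.8)] · 60 = 1512.
Change in producer surplus = 1512 - 1345.6 = 166.4.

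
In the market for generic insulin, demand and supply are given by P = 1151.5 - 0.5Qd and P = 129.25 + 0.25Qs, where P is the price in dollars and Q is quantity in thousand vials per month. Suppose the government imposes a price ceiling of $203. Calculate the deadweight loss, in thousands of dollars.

427734

Rearranging demand gives Qd = 2303 - 2P; rearranging supply gives Qs = 4P - 517. Setting quantity demanded equal to quantity supplied, 2303 - 2P = 4P - 517, gives P* = 470 and Q* = 1363.
The ceiling of 203 is below the equilibrium price 470, so it binds.
At P = 203: Qd = 2303 - 2·203 = 1897 and Qs = 4·203 - 517 = 295.
Quantity traded falls to 295. At Q = 295 the demand price is (2303 - 295)/2 = 1004 and the supply price is (517 + 295)/4 = 203.
Deadweight loss = ½ · (1004 - 203) · (1363 - 295) = ½ · 801 · 1068 = 427734.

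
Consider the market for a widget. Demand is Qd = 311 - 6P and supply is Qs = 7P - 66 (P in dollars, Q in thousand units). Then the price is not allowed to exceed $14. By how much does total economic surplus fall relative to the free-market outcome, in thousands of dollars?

Equilibrium: 311 - 6P = 7P - 66, so 377 = 13P and P* = 29, Q* = 137.
Because the ceiling (14) lies below the market-clearing price, it is binding.
At P = 14: Qd = 311 - 6·14 = 227 and Qs = 7·14 - 66 = 32.
Quantity traded falls to 32. At Q = 32 the demand price is (311 - 32)/6 = 46.5 and the supply price is (66 + 32)/7 = 14.
Deadweight loss = ½ · (46.5 - 14) · (137 - 32) = ½ · 32.5 · 105 = 1706.25.

1706.25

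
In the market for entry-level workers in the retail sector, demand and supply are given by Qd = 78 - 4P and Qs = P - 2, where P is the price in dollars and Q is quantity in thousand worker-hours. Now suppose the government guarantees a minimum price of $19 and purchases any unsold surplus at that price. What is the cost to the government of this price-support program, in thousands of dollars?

285

Setting quantity demanded equal to quantity supplied, 78 - 4P = P - 2, gives P* = 16 and Q* = 14.
The floor of 19 is above the equilibrium price 16, so it binds.
At P = 19: Qd = 78 - 4·19 = 2 and Qs = 19 - 2 = 17.
Surplus = Qs - Qd = 15.
Government expenditure = surplus × support price = 15 × 19 = 285.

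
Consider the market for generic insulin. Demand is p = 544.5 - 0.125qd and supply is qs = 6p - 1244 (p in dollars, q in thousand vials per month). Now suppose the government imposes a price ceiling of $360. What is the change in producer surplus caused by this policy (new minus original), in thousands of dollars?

-41440

Rearranging demand gives qd = 4356 - 8p. Equilibrium: 4356 - 8p = 6p - 1244, so 5600 = 14p and p* = 400, q* = 1156.
The ceiling of 360 is below the equilibrium price 400, so it binds.
At p = 360: qd = 4356 - 8·360 = 1476 and qs = 6·360 - 1244 = 916.
Producer surplus without the control is ½ · (400 - 622/3) · 1156 = 334084/3.
With the ceiling, producers sell 916 units at 360, so PS = ½ · (360 - 622/3) · 916 = 209764/3.
Change in producer surplus = 209764/3 - 334084/3 = -41440.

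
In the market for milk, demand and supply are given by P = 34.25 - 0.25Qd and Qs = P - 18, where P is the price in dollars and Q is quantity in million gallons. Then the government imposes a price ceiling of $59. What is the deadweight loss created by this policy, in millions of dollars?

0

Rearranging demand gives Qd = 137 - 4P. Setting quantity demanded equal to quantity supplied, 137 - 4P = P - 18, gives P* = 31 and Q* = 13.
The ceiling of 59 is above the equilibrium price 31, so it is not binding; the market clears at P* = 31, Q* = 13.
Since the control does not bind, no trades are prevented and deadweight loss is zero.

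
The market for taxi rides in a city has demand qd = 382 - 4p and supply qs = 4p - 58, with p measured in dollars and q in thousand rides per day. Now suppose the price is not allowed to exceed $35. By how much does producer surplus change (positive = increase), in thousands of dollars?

In a free market, 382 - 4p = 4p - 58 gives the equilibrium p* = 55, q* = 162.
Since 35 < 55, the ceiling is binding.
At p = 35: qd = 382 - 4·35 = 242 and qs = 4·35 - 58 = 82.
Producer surplus without the control is ½ · (55 - 14.5) · 162 = 3280.5.
With the ceiling, producers sell 82 units at 35, so PS = ½ · (35 - 14.5) · 82 = 840.5.
Change in producer surplus = 840.5 - 3280.5 = -2440.

-2440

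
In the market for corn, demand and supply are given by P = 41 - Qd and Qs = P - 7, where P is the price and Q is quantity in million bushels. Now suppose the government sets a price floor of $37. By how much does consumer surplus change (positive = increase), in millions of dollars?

Rearranging demand gives Qd = 41 - P. Setting quantity demanded equal to quantity supplied, 41 - P = P - 7, gives P* = 24 and Q* = 17.
Because the floor (37) lies above the market-clearing price, it is binding.
At P = 37: Qd = 41 - 37 = 4 and Qs = 37 - 7 = 30.
Consumer surplus without the control is ½ · (41 - 24) · 17 = 144.5.
With the floor, consumers buy 4 units at 37, so CS = ½ · (41 - 37) · 4 = 8.
Change in consumer surplus = 8 - 144.5 = -136.5.

-136.5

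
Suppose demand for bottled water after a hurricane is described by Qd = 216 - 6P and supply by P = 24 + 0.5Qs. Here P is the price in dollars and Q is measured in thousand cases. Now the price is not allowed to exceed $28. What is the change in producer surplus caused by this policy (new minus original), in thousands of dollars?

-65

Rearranging supply gives Qs = 2P - 48. In a free market, 216 - 6P = 2P - 48 gives the equilibrium P* = 33, Q* = 18.
Because the ceiling (28) lies below the market-clearing price, it is binding.
At P = 28: Qd = 216 - 6·28 = 48 and Qs = 2·28 - 48 = 8.
Producer surplus without the control is ½ · (33 - 24) · 18 = 81.
With the ceiling, producers sell 8 units at 28, so PS = ½ · (28 - 24) · 8 = 16.
Change in producer surplus = 16 - 81 = -65.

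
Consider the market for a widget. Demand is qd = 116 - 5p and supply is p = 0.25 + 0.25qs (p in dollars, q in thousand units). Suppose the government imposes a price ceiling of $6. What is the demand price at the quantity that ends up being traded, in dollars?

18.6

Rearranging supply gives qs = 4p - 1. Equilibrium: 116 - 5p = 4p - 1, so 117 = 9p and p* = 13, q* = 51.
Since 6 < 13, the ceiling is binding.
At p = 6: qd = 116 - 5·6 = 86 and qs = 4·6 - 1 = 23.
Only 23 units reach the market. On the demand curve, the marginal buyer's willingness to pay at q = 23 is (116 - 23)/5 = 18.6.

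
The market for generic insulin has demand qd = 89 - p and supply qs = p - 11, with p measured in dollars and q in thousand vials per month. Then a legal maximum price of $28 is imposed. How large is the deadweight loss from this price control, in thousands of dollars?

Setting quantity demanded equal to quantity supplied, 89 - p = p - 11, gives p* = 50 and q* = 39.
Since 28 < 50, the ceiling is binding.
At p = 28: qd = 89 - 28 = 61 and qs = 28 - 11 = 17.
Quantity traded falls to 17. At q = 17 the demand price is 89 - 17 = 72 and the supply price is 11 + 17 = 28.
Deadweight loss = ½ · (72 - 28) · (39 - 17) = ½ · 44 · 22 = 484.

484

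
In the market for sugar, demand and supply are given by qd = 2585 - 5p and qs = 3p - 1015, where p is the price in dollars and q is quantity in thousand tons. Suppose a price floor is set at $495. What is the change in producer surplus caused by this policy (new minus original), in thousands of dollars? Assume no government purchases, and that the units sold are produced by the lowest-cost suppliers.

Setting quantity demanded equal to quantity supplied, 2585 - 5p = 3p - 1015, gives p* = 450 and q* = 335.
Because the floor (495) lies above the market-clearing price, it is binding.
At p = 495: qd = 2585 - 5·495 = 110 and qs = 3·495 - 1015 = 470.
Producer surplus without the control is ½ · (450 - 1015/3) · 335 = 112225/6.
With the floor, 110 units are sold at 495. The supply price at q = 110 is 375, so PS = ½ · [(495 - 1015/3) + (495 - 375)] · 110 = 45650/3.
Change in producer surplus = 45650/3 - 112225/6 = -3487.5.

-3487.5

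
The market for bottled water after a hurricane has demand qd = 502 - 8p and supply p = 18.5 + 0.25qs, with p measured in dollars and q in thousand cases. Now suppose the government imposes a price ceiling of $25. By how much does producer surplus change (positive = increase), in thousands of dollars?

Rearranging supply gives qs = 4p - 74. Equilibrium: 502 - 8p = 4p - 74, so 576 = 12p and p* = 48, q* = 118.
The ceiling of 25 is below the equilibrium price 48, so it binds.
At p = 25: qd = 502 - 8·25 = 302 and qs = 4·25 - 74 = 26.
Producer surplus without the control is ½ · (48 - 18.5) · 118 = 1740.5.
With the ceiling, producers sell 26 units at 25, so PS = ½ · (25 - 18.5) · 26 = 84.5.
Change in producer surplus = 84.5 - 1740.5 = -1656.

-1656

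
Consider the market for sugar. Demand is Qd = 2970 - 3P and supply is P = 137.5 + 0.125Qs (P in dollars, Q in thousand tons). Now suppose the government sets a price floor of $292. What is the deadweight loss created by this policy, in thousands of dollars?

Rearranging supply gives Qs = 8P - 1100. Setting quantity demanded equal to quantity supplied, 2970 - 3P = 8P - 1100, gives P* = 370 and Q* = 1860.
Since 292 is below P* = 370, the floor does not bind and the free-market outcome prevails.
Since the control does not bind, no trades are prevented and deadweight loss is zero.

0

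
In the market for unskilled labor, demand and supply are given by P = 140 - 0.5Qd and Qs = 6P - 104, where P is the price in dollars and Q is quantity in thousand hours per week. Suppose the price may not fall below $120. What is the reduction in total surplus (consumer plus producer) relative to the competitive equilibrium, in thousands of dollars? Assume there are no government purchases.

6912

Rearranging demand gives Qd = 280 - 2P. Equilibrium: 280 - 2P = 6P - 104, so 384 = 8P and P* = 48, Q* = 184.
Since 120 > 48, the floor is binding.
At P = 120: Qd = 280 - 2·120 = 40 and Qs = 6·120 - 104 = 616.
Quantity traded falls to 40. At Q = 40 the demand price is (280 - 40)/2 = 120 and the supply price is (104 + 40)/6 = 24.
Deadweight loss = ½ · (120 - 24) · (184 - 40) = ½ · 96 · 144 = 6912.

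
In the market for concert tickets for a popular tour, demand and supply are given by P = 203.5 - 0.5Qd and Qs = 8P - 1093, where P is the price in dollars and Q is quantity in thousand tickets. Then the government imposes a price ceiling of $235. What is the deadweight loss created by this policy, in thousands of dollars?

0

Rearranging demand gives Qd = 407 - 2P. In a free market, 407 - 2P = 8P - 1093 gives the equilibrium P* = 150, Q* = 107.
The ceiling of 235 is above the equilibrium price 150, so it is not binding; the market clears at P* = 150, Q* = 107.
Since the control does not bind, no trades are prevented and deadweight loss is zero.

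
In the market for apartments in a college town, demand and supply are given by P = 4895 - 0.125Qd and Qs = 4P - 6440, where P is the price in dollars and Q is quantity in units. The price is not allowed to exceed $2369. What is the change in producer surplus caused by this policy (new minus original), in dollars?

Rearranging demand gives Qd = 39160 - 8P. Setting quantity demanded equal to quantity supplied, 39160 - 8P = 4P - 6440, gives P* = 3800 and Q* = 8760.
The ceiling of 2369 is below the equilibrium price 3800, so it binds.
At P = 2369: Qd = 39160 - 8·2369 = 20208 and Qs = 4·2369 - 6440 = 3036.
Producer surplus without the control is ½ · (3800 - 1610) · 8760 = 9592200.
With the ceiling, producers sell 3036 units at 2369, so PS = ½ · (2369 - 1610) · 3036 = 1152162.
Change in producer surplus = 1152162 - 9592200 = -8440038.

-8440038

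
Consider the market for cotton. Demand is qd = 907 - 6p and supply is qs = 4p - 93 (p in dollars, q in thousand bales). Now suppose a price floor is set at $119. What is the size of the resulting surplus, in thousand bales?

190

Without the control the market clears where 907 - 6p = 4p - 93, i.e. p* = 100 and q* = 307.
The floor of 119 is above the equilibrium price 100, so it binds.
At p = 119: qd = 907 - 6·119 = 193 and qs = 4·119 - 93 = 383.
Surplus = qs - qd = 383 - 193 = 190.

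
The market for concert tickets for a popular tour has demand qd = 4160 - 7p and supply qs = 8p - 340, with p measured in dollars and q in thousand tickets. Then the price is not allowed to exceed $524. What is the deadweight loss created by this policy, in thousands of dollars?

Setting quantity demanded equal to quantity supplied, 4160 - 7p = 8p - 340, gives p* = 300 and q* = 2060.
The ceiling of 524 is above the equilibrium price 300, so it is not binding; the market clears at p* = 300, q* = 2060.
Since the control does not bind, no trades are prevented and deadweight loss is zero.

0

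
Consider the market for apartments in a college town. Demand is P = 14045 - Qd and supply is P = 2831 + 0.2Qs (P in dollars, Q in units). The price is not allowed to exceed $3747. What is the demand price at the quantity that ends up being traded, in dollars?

Rearranging demand gives Qd = 14045 - P; rearranging supply gives Qs = 5P - 14155. Equilibrium: 14045 - P = 5P - 14155, so 28200 = 6P and P* = 4700, Q* = 9345.
Since 3747 < 4700, the ceiling is binding.
At P = 3747: Qd = 14045 - 3747 = 10298 and Qs = 5·3747 - 14155 = 4580.
Only 4580 units reach the market. On the demand curve, the marginal buyer's willingness to pay at Q = 4580 is (14045 - 4580) = 9465.

9465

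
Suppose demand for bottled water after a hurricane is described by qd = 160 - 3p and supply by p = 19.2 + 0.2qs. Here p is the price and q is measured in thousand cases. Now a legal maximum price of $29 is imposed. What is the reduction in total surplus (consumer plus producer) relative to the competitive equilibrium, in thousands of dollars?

Rearranging supply gives qs = 5p - 96. Equilibrium: 160 - 3p = 5p - 96, so 256 = 8p and p* = 32, q* = 64.
Since 29 < 32, the ceiling is binding.
At p = 29: qd = 160 - 3·29 = 73 and qs = 5·29 - 96 = 49.
Quantity traded falls to 49. At q = 49 the demand price is (160 - 49)/3 = 37 and the supply price is (96 + 49)/5 = 29.
Deadweight loss = ½ · (37 - 29) · (64 - 49) = ½ · 8 · 15 = 60.

60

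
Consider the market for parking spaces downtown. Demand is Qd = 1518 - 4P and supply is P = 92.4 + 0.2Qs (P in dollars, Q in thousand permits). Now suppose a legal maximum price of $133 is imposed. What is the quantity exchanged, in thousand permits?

203

Rearranging supply gives Qs = 5P - 462. Without the control the market clears where 1518 - 4P = 5P - 462, i.e. P* = 220 and Q* = 638.
The ceiling of 133 is below the equilibrium price 220, so it binds.
At P = 133: Qd = 1518 - 4·133 = 986 and Qs = 5·133 - 462 = 203.
The quantity actually transacted is the short side, supply: 203.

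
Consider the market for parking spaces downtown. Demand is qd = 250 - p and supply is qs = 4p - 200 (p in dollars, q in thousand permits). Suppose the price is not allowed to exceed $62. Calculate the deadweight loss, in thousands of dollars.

Without the control the market clears where 250 - p = 4p - 200, i.e. p* = 90 and q* = 160.
Since 62 < 90, the ceiling is binding.
At p = 62: qd = 250 - 62 = 188 and qs = 4·62 - 200 = 48.
Quantity traded falls to 48. At q = 48 the demand price is 250 - 48 = 202 and the supply price is (200 + 48)/4 = 62.
Deadweight loss = ½ · (202 - 62) · (160 - 48) = ½ · 140 · 112 = 7840.

7840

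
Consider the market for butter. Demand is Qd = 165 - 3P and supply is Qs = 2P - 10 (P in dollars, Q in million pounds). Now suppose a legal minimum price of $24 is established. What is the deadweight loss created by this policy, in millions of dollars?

0

In a free market, 165 - 3P = 2P - 10 gives the equilibrium P* = 35, Q* = 60.
Since 24 is below P* = 35, the floor does not bind and the free-market outcome prevails.
Since the control does not bind, no trades are prevented and deadweight loss is zero.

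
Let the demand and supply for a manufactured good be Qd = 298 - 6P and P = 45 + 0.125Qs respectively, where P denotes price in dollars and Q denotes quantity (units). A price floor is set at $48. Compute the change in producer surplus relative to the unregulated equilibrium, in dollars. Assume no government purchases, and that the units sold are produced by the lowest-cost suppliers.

Rearranging supply gives Qs = 8P - 360. Equilibrium: 298 - 6P = 8P - 360, so 658 = 14P and P* = 47, Q* = 16.
Since 48 > 47, the floor is binding.
At P = 48: Qd = 298 - 6·48 = 10 and Qs = 8·48 - 360 = 24.
Producer surplus without the control is ½ · (47 - 45) · 16 = 16.
With the floor, 10 units are sold at 48. The supply price at Q = 10 is 46.25, so PS = ½ · [(48 - 45) + (48 - 46.25)] · 10 = 23.75.
Change in producer surplus = 23.75 - 16 = 7.75.

7.75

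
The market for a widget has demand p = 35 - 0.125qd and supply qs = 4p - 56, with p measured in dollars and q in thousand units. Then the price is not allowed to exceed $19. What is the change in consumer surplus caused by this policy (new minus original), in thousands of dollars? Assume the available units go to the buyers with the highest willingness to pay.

99

Rearranging demand gives qd = 280 - 8p. Without the control the market clears where 280 - 8p = 4p - 56, i.e. p* = 28 and q* = 56.
Since 19 < 28, the ceiling is binding.
At p = 19: qd = 280 - 8·19 = 128 and qs = 4·19 - 56 = 20.
Consumer surplus without the control is ½ · (35 - 28) · 56 = 196.
With the ceiling, 20 units are sold at 19 (assume they go to the highest-value buyers). The demand price at q = 20 is 32.5, so CS = ½ · [(35 - 19) + (32.5 - 19)] · 20 = 295.
Change in consumer surplus = 295 - 196 = 99.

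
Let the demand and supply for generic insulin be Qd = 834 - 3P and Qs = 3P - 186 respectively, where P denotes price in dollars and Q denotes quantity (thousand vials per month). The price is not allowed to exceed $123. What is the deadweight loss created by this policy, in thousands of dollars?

6627

Equilibrium: 834 - 3P = 3P - 186, so 1020 = 6P and P* = 170, Q* = 324.
Because the ceiling (123) lies below the market-clearing price, it is binding.
At P = 123: Qd = 834 - 3·123 = 465 and Qs = 3·123 - 186 = 183.
Quantity traded falls to 183. At Q = 183 the demand price is (834 - 183)/3 = 217 and the supply price is (186 + 183)/3 = 123.
Deadweight loss = ½ · (217 - 123) · (324 - 183) = ½ · 94 · 141 = 6627.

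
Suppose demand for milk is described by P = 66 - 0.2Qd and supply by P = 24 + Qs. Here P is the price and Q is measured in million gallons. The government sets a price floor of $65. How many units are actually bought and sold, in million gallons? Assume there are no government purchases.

5

Rearranging demand gives Qd = 330 - 5P; rearranging supply gives Qs = P - 24. Without the control the market clears where 330 - 5P = P - 24, i.e. P* = 59 and Q* = 35.
The floor of 65 is above the equilibrium price 59, so it binds.
At P = 65: Qd = 330 - 5·65 = 5 and Qs = 65 - 24 = 41.
The quantity actually transacted is the short side, demand: 5.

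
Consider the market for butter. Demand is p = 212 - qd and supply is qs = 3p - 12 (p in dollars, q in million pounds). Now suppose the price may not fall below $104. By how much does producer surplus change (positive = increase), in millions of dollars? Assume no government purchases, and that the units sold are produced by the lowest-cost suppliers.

Rearranging demand gives qd = 212 - p. Equilibrium: 212 - p = 3p - 12, so 224 = 4p and p* = 56, q* = 156.
Since 104 > 56, the floor is binding.
At p = 104: qd = 212 - 104 = 108 and qs = 3·104 - 12 = 300.
Producer surplus without the control is ½ · (56 - 4) · 156 = 4056.
With the floor, 108 units are sold at 104. The supply price at q = 108 is 40, so PS = ½ · [(104 - 4) + (104 - 40)] · 108 = 8856.
Change in producer surplus = 8856 - 4056 = 4800.

4800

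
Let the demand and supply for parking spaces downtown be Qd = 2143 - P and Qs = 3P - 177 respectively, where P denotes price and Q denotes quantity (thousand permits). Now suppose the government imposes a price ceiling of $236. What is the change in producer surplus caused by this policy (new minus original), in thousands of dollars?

-360168

Setting quantity demanded equal to quantity supplied, 2143 - P = 3P - 177, gives P* = 580 and Q* = 1563.
The ceiling of 236 is below the equilibrium price 580, so it binds.
At P = 236: Qd = 2143 - 236 = 1907 and Qs = 3·236 - 177 = 531.
Producer surplus without the control is ½ · (580 - 59) · 1563 = 407161.5.
With the ceiling, producers sell 531 units at 236, so PS = ½ · (236 - 59) · 531 = 46993.5.
Change in producer surplus = 46993.5 - 407161.5 = -360168.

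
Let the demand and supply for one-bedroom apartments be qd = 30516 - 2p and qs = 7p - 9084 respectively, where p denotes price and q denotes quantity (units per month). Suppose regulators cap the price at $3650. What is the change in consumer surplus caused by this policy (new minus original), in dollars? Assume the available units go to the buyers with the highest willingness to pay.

5458875

Setting quantity demanded equal to quantity supplied, 30516 - 2p = 7p - 9084, gives p* = 4400 and q* = 21716.
Since 3650 < 4400, the ceiling is binding.
At p = 3650: qd = 30516 - 2·3650 = 23216 and qs = 7·3650 - 9084 = 16466.
Consumer surplus without the control is ½ · (15258 - 4400) · 21716 = 117896164.
With the ceiling, 16466 units are sold at 3650 (assume they go to the highest-value buyers). The demand price at q = 16466 is 7025, so CS = ½ · [(15258 - 3650) + (7025 - 3650)] · 16466 = 123355039.
Change in consumer surplus = 123355039 - 117896164 = 5458875.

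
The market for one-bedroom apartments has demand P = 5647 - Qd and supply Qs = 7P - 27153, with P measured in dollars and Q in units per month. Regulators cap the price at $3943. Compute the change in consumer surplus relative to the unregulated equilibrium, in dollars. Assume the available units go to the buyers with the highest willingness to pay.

-533564.5

Rearranging demand gives Qd = 5647 - P. Setting quantity demanded equal to quantity supplied, 5647 - P = 7P - 27153, gives P* = 4100 and Q* = 1547.
Since 3943 < 4100, the ceiling is binding.
At P = 3943: Qd = 5647 - 3943 = 1704 and Qs = 7·3943 - 27153 = 448.
Consumer surplus without the control is ½ · (5647 - 4100) · 1547 = 1196604.5.
With the ceiling, 448 units are sold at 3943 (assume they go to the highest-value buyers). The demand price at Q = 448 is 5199, so CS = ½ · [(5647 - 3943) + (5199 - 3943)] · 448 = 663040.
Change in consumer surplus = 663040 - 1196604.5 = -533564.5.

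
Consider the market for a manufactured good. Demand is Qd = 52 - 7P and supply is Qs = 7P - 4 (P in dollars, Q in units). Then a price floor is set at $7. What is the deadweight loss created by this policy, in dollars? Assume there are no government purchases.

In a free market, 52 - 7P = 7P - 4 gives the equilibrium P* = 4, Q* = 24.
The floor of 7 is above the equilibrium price 4, so it binds.
At P = 7: Qd = 52 - 7·7 = 3 and Qs = 7·7 - 4 = 45.
Quantity traded falls to 3. At Q = 3 the demand price is (52 - 3)/7 = 7 and the supply price is (4 + 3)/7 = 1.
Deadweight loss = ½ · (7 - 1) · (24 - 3) = ½ · 6 · 21 = 63.

63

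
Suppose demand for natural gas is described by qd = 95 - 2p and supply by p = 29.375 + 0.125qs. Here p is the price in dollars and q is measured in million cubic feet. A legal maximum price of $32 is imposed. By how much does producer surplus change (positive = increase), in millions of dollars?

-25

Rearranging supply gives qs = 8p - 235. In a free market, 95 - 2p = 8p - 235 gives the equilibrium p* = 33, q* = 29.
The ceiling of 32 is below the equilibrium price 33, so it binds.
At p = 32: qd = 95 - 2·32 = 31 and qs = 8·32 - 235 = 21.
Producer surplus without the control is ½ · (33 - 29.375) · 29 = 52.5625.
With the ceiling, producers sell 21 units at 32, so PS = ½ · (32 - 29.375) · 21 = 27.5625.
Change in producer surplus = 27.5625 - 52.5625 = -25.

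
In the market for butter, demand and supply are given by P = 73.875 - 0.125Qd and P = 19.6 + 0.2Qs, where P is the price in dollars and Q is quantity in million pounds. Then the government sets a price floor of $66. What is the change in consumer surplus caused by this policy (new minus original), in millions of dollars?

Rearranging demand gives Qd = 591 - 8P; rearranging supply gives Qs = 5P - 98. Without the control the market clears where 591 - 8P = 5P - 98, i.e. P* = 53 and Q* = 167.
Because the floor (66) lies above the market-clearing price, it is binding.
At P = 66: Qd = 591 - 8·66 = 63 and Qs = 5·66 - 98 = 232.
Consumer surplus without the control is ½ · (73.875 - 53) · 167 = 1743.0625.
With the floor, consumers buy 63 units at 66, so CS = ½ · (73.875 - 66) · 63 = 248.0625.
Change in consumer surplus = 248.0625 - 1743.0625 = -1495.

-1495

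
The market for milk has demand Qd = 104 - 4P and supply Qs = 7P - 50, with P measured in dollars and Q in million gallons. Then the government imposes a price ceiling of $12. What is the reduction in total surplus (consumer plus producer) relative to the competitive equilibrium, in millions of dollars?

38.5

Without the control the market clears where 104 - 4P = 7P - 50, i.e. P* = 14 and Q* = 48.
Because the ceiling (12) lies below the market-clearing price, it is binding.
At P = 12: Qd = 104 - 4·12 = 56 and Qs = 7·12 - 50 = 34.
Quantity traded falls to 34. At Q = 34 the demand price is (104 - 34)/4 = 17.5 and the supply price is (50 + 34)/7 = 12.
Deadweight loss = ½ · (17.5 - 12) · (48 - 34) = ½ · 5.5 · 14 = 38.5.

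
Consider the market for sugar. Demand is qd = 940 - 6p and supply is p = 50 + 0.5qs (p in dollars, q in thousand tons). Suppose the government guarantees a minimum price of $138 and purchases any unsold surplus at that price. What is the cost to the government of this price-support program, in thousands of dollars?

Rearranging supply gives qs = 2p - 100. Setting quantity demanded equal to quantity supplied, 940 - 6p = 2p - 100, gives p* = 130 and q* = 160.
Since 138 > 130, the floor is binding.
At p = 138: qd = 940 - 6·138 = 112 and qs = 2·138 - 100 = 176.
Surplus = qs - qd = 64.
Government expenditure = surplus × support price = 64 × 138 = 8832.

8832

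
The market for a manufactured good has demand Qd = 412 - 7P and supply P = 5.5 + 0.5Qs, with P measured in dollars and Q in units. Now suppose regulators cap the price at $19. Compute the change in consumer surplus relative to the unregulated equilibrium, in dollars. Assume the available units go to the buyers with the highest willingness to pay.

532

Rearranging supply gives Qs = 2P - 11. Setting quantity demanded equal to quantity supplied, 412 - 7P = 2P - 11, gives P* = 47 and Q* = 83.
Since 19 < 47, the ceiling is binding.
At P = 19: Qd = 412 - 7·19 = 279 and Qs = 2·19 - 11 = 27.
Consumer surplus without the control is ½ · (412/7 - 47) · 83 = 6889/14.
With the ceiling, 27 units are sold at 19 (assume they go to the highest-value buyers). The demand price at Q = 27 is 55, so CS = ½ · [(412/7 - 19) + (55 - 19)] · 27 = 14337/14.
Change in consumer surplus = 14337/14 - 6889/14 = 532.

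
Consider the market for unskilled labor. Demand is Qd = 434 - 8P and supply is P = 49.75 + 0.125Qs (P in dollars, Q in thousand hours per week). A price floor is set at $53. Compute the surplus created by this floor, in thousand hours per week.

16

Rearranging supply gives Qs = 8P - 398. Setting quantity demanded equal to quantity supplied, 434 - 8P = 8P - 398, gives P* = 52 and Q* = 18.
The floor of 53 is above the equilibrium price 52, so it binds.
At P = 53: Qd = 434 - 8·53 = 10 and Qs = 8·53 - 398 = 26.
Surplus = Qs - Qd = 26 - 10 = 16.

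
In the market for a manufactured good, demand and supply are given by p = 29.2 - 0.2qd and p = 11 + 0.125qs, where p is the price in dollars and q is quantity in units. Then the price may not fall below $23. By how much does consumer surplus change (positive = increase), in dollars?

Rearranging demand gives qd = 146 - 5p; rearranging supply gives qs = 8p - 88. Setting quantity demanded equal to quantity supplied, 146 - 5p = 8p - 88, gives p* = 18 and q* = 56.
The floor of 23 is above the equilibrium price 18, so it binds.
At p = 23: qd = 146 - 5·23 = 31 and qs = 8·23 - 88 = 96.
Consumer surplus without the control is ½ · (29.2 - 18) · 56 = 313.6.
With the floor, consumers buy 31 units at 23, so CS = ½ · (29.2 - 23) · 31 = 96.1.
Change in consumer surplus = 96.1 - 313.6 = -217.5.

-217.5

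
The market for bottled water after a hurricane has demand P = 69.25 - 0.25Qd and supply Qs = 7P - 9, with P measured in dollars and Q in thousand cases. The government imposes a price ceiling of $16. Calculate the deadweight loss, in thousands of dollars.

962.5

Rearranging demand gives Qd = 277 - 4P. Setting quantity demanded equal to quantity supplied, 277 - 4P = 7P - 9, gives P* = 26 and Q* = 173.
The ceiling of 16 is below the equilibrium price 26, so it binds.
At P = 16: Qd = 277 - 4·16 = 213 and Qs = 7·16 - 9 = 103.
Quantity traded falls to 103. At Q = 103 the demand price is (277 - 103)/4 = 43.5 and the supply price is (9 + 103)/7 = 16.
Deadweight loss = ½ · (43.5 - 16) · (173 - 103) = ½ · 27.5 · 70 = 962.5.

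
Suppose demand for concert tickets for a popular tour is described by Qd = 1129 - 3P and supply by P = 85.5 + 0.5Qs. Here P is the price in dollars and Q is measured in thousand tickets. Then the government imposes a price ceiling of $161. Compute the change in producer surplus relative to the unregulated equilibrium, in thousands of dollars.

Rearranging supply gives Qs = 2P - 171. Without the control the market clears where 1129 - 3P = 2P - 171, i.e. P* = 260 and Q* = 349.
Since 161 < 260, the ceiling is binding.
At P = 161: Qd = 1129 - 3·161 = 646 and Qs = 2·161 - 171 = 151.
Producer surplus without the control is ½ · (260 - 85.5) · 349 = 30450.25.
With the ceiling, producers sell 151 units at 161, so PS = ½ · (161 - 85.5) · 151 = 5700.25.
Change in producer surplus = 5700.25 - 30450.25 = -24750.

-24750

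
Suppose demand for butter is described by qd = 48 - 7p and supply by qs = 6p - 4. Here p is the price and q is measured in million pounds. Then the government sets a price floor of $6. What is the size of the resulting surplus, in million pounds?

Without the control the market clears where 48 - 7p = 6p - 4, i.e. p* = 4 and q* = 20.
Since 6 > 4, the floor is binding.
At p = 6: qd = 48 - 7·6 = 6 and qs = 6·6 - 4 = 32.
Surplus = qs - qd = 32 - 6 = 26.

26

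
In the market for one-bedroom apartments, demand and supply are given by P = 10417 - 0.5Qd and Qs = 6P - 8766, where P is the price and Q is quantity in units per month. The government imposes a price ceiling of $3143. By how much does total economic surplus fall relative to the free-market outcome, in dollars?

3722988

Rearranging demand gives Qd = 20834 - 2P. Without the control the market clears where 20834 - 2P = 6P - 8766, i.e. P* = 3700 and Q* = 13434.
Since 3143 < 3700, the ceiling is binding.
At P = 3143: Qd = 20834 - 2·3143 = 14548 and Qs = 6·3143 - 8766 = 10092.
Quantity traded falls to 10092. At Q = 10092 the demand price is (20834 - 10092)/2 = 5371 and the supply price is (8766 + 10092)/6 = 3143.
Deadweight loss = ½ · (5371 - 3143) · (13434 - 10092) = ½ · 2228 · 3342 = 3722988.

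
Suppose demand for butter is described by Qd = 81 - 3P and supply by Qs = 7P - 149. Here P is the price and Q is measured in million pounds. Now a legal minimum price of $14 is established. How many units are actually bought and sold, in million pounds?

12

In a free market, 81 - 3P = 7P - 149 gives the equilibrium P* = 23, Q* = 12.
The floor of 14 is below the equilibrium price 23, so it is not binding; the market clears at P* = 23, Q* = 12.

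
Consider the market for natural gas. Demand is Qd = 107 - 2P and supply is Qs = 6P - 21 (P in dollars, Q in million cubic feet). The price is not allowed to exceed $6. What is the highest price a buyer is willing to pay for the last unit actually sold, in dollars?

46

Equilibrium: 107 - 2P = 6P - 21, so 128 = 8P and P* = 16, Q* = 75.
The ceiling of 6 is below the equilibrium price 16, so it binds.
At P = 6: Qd = 107 - 2·6 = 95 and Qs = 6·6 - 21 = 15.
Only 15 units reach the market. On the demand curve, the marginal buyer's willingness to pay at Q = 15 is (107 - 15)/2 = 46.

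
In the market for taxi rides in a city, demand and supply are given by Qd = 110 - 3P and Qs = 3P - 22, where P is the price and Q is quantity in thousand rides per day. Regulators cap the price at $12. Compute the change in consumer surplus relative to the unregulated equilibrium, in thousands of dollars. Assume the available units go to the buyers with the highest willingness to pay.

-10

In a free market, 110 - 3P = 3P - 22 gives the equilibrium P* = 22, Q* = 44.
The ceiling of 12 is below the equilibrium price 22, so it binds.
At P = 12: Qd = 110 - 3·12 = 74 and Qs = 3·12 - 22 = 14.
Consumer surplus without the control is ½ · (110/3 - 22) · 44 = 968/3.
With the ceiling, 14 units are sold at 12 (assume they go to the highest-value buyers). The demand price at Q = 14 is 32, so CS = ½ · [(110/3 - 12) + (32 - 12)] · 14 = 938/3.
Change in consumer surplus = 938/3 - 968/3 = -10.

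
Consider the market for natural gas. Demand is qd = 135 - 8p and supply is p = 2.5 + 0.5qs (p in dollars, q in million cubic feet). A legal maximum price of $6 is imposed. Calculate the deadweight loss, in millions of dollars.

80

Rearranging supply gives qs = 2p - 5. Without the control the market clears where 135 - 8p = 2p - 5, i.e. p* = 14 and q* = 23.
Because the ceiling (6) lies below the market-clearing price, it is binding.
At p = 6: qd = 135 - 8·6 = 87 and qs = 2·6 - 5 = 7.
Quantity traded falls to 7. At q = 7 the demand price is (135 - 7)/8 = 16 and the supply price is (5 + 7)/2 = 6.
Deadweight loss = ½ · (16 - 6) · (23 - 7) = ½ · 10 · 16 = 80.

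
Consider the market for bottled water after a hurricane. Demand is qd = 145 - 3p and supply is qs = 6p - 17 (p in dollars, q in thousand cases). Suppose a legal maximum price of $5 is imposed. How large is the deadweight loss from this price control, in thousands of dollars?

In a free market, 145 - 3p = 6p - 17 gives the equilibrium p* = 18, q* = 91.
Since 5 < 18, the ceiling is binding.
At p = 5: qd = 145 - 3·5 = 130 and qs = 6·5 - 17 = 13.
Quantity traded falls to 13. At q = 13 the demand price is (145 - 13)/3 = 44 and the supply price is (17 + 13)/6 = 5.
Deadweight loss = ½ · (44 - 5) · (91 - 13) = ½ · 39 · 78 = 1521.

1521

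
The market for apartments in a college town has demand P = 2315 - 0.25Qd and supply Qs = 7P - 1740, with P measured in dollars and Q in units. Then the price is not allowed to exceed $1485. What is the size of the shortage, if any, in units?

0

Rearranging demand gives Qd = 9260 - 4P. In a free market, 9260 - 4P = 7P - 1740 gives the equilibrium P* = 1000, Q* = 5260.
Since 1485 is above P* = 1000, the ceiling does not bind and the free-market outcome prevails.
Since the control does not bind, there is no shortage.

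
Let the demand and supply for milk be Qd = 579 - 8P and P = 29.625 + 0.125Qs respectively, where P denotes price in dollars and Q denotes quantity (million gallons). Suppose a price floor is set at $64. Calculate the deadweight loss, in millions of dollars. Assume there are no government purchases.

Rearranging supply gives Qs = 8P - 237. In a free market, 579 - 8P = 8P - 237 gives the equilibrium P* = 51, Q* = 171.
The floor of 64 is above the equilibrium price 51, so it binds.
At P = 64: Qd = 579 - 8·64 = 67 and Qs = 8·64 - 237 = 275.
Quantity traded falls to 67. At Q = 67 the demand price is (579 - 67)/8 = 64 and the supply price is (237 + 67)/8 = 38.
Deadweight loss = ½ · (64 - 38) · (171 - 67) = ½ · 26 · 104 = 1352.

1352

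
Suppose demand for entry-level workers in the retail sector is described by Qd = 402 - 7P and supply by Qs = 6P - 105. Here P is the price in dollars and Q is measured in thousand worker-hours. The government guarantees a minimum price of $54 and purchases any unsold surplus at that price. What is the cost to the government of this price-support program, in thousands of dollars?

10530

Setting quantity demanded equal to quantity supplied, 402 - 7P = 6P - 105, gives P* = 39 and Q* = 129.
Because the floor (54) lies above the market-clearing price, it is binding.
At P = 54: Qd = 402 - 7·54 = 24 and Qs = 6·54 - 105 = 219.
Surplus = Qs - Qd = 195.
Government expenditure = surplus × support price = 195 × 54 = 10530.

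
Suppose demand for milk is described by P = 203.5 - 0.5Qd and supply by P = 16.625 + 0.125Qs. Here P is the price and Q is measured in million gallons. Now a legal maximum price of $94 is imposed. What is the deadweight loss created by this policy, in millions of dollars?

Rearranging demand gives Qd = 407 - 2P; rearranging supply gives Qs = 8P - 133. Equilibrium: 407 - 2P = 8P - 133, so 540 = 10P and P* = 54, Q* = 299.
Since 94 is above P* = 54, the ceiling does not bind and the free-market outcome prevails.
Since the control does not bind, no trades are prevented and deadweight loss is zero.

0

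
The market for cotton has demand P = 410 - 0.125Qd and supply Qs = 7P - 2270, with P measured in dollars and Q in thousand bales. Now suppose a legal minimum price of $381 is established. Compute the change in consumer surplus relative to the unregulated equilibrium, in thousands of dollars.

Rearranging demand gives Qd = 3280 - 8P. Setting quantity demanded equal to quantity supplied, 3280 - 8P = 7P - 2270, gives P* = 370 and Q* = 320.
Because the floor (381) lies above the market-clearing price, it is binding.
At P = 381: Qd = 3280 - 8·381 = 232 and Qs = 7·381 - 2270 = 397.
Consumer surplus without the control is ½ · (410 - 370) · 320 = 6400.
With the floor, consumers buy 232 units at 381, so CS = ½ · (410 - 381) · 232 = 3364.
Change in consumer surplus = 3364 - 6400 = -3036.

-3036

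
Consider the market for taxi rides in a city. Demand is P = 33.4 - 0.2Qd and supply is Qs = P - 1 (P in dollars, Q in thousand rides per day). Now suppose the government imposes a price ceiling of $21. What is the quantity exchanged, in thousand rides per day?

Rearranging demand gives Qd = 167 - 5P. Setting quantity demanded equal to quantity supplied, 167 - 5P = P - 1, gives P* = 28 and Q* = 27.
Because the ceiling (21) lies below the market-clearing price, it is binding.
At P = 21: Qd = 167 - 5·21 = 62 and Qs = 21 - 1 = 20.
The quantity actually transacted is the short side, supply: 20.

20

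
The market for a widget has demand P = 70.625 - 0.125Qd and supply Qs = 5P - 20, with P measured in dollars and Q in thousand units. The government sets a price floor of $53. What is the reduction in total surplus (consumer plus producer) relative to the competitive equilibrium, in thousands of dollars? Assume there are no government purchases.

Rearranging demand gives Qd = 565 - 8P. Setting quantity demanded equal to quantity supplied, 565 - 8P = 5P - 20, gives P* = 45 and Q* = 205.
The floor of 53 is above the equilibrium price 45, so it binds.
At P = 53: Qd = 565 - 8·53 = 141 and Qs = 5·53 - 20 = 245.
Quantity traded falls to 141. At Q = 141 the demand price is (565 - 141)/8 = 53 and the supply price is (20 + 141)/5 = 32.2.
Deadweight loss = ½ · (53 - 32.2) · (205 - 141) = ½ · 20.8 · 64 = 665.6.

665.6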